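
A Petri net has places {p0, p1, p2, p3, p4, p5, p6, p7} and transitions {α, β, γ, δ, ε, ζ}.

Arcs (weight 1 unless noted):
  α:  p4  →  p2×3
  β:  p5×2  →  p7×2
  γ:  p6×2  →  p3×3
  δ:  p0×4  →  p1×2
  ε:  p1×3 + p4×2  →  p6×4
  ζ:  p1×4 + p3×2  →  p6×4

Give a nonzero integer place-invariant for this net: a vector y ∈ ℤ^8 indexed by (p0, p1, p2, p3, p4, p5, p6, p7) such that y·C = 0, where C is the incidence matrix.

Incidence matrix C (rows=places, cols=transitions):
        α    β    γ    δ    ε    ζ
   p0   0    0    0   -4    0    0
   p1   0    0    0    2   -3   -4
   p2   3    0    0    0    0    0
   p3   0    0    3    0    0   -2
   p4  -1    0    0    0   -2    0
   p5   0   -2    0    0    0    0
   p6   0    0   -2    0    4    4
   p7   0    2    0    0    0    0

Candidate y = [1, 2, 1, 2, 3, 0, 3, 0]; check y·C column-wise:
  col α: 1·0 + 2·0 + 1·3 + 2·0 + 3·-1 + 3·0 = 0
  col β: 1·0 + 2·0 + 1·0 + 2·0 + 3·0 + 0·-2 + 3·0 + 0·2 = 0
  col γ: 1·0 + 2·0 + 1·0 + 2·3 + 3·0 + 3·-2 = 0
  col δ: 1·-4 + 2·2 + 1·0 + 2·0 + 3·0 + 3·0 = 0
  col ε: 1·0 + 2·-3 + 1·0 + 2·0 + 3·-2 + 3·4 = 0
  col ζ: 1·0 + 2·-4 + 1·0 + 2·-2 + 3·0 + 3·4 = 0

y = (p0:1, p1:2, p2:1, p3:2, p4:3, p5:0, p6:3, p7:0)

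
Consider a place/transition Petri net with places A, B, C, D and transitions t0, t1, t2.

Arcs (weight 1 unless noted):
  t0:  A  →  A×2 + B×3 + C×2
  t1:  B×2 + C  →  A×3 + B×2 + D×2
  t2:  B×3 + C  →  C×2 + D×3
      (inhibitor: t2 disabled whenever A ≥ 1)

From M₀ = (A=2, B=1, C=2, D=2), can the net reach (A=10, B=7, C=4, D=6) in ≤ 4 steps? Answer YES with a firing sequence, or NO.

YES — reachable via ⟨t0, t0, t1, t1⟩ (4 firings)

step 1: fire t0:  (A=2, B=1, C=2, D=2) → (A=3, B=4, C=4, D=2)
step 2: fire t0:  (A=3, B=4, C=4, D=2) → (A=4, B=7, C=6, D=2)
step 3: fire t1:  (A=4, B=7, C=6, D=2) → (A=7, B=7, C=5, D=4)
step 4: fire t1:  (A=7, B=7, C=5, D=4) → (A=10, B=7, C=4, D=6)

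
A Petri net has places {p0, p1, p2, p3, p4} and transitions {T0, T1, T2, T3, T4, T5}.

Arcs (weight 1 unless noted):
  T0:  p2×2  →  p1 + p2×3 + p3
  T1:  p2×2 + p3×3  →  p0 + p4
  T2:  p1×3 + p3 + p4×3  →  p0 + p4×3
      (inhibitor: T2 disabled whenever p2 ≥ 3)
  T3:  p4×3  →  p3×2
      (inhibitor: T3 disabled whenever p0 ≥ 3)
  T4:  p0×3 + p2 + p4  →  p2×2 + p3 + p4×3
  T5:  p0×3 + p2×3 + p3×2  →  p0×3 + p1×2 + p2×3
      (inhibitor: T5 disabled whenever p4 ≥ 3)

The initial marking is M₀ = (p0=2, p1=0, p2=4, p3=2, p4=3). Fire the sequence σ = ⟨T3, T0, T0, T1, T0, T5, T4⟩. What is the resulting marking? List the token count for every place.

step 1: fire T3:  (p0=2, p1=0, p2=4, p3=2, p4=3) → (p0=2, p1=0, p2=4, p3=4, p4=0)
step 2: fire T0:  (p0=2, p1=0, p2=4, p3=4, p4=0) → (p0=2, p1=1, p2=5, p3=5, p4=0)
step 3: fire T0:  (p0=2, p1=1, p2=5, p3=5, p4=0) → (p0=2, p1=2, p2=6, p3=6, p4=0)
step 4: fire T1:  (p0=2, p1=2, p2=6, p3=6, p4=0) → (p0=3, p1=2, p2=4, p3=3, p4=1)
step 5: fire T0:  (p0=3, p1=2, p2=4, p3=3, p4=1) → (p0=3, p1=3, p2=5, p3=4, p4=1)
step 6: fire T5:  (p0=3, p1=3, p2=5, p3=4, p4=1) → (p0=3, p1=5, p2=5, p3=2, p4=1)
step 7: fire T4:  (p0=3, p1=5, p2=5, p3=2, p4=1) → (p0=0, p1=5, p2=6, p3=3, p4=3)

(p0=0, p1=5, p2=6, p3=3, p4=3)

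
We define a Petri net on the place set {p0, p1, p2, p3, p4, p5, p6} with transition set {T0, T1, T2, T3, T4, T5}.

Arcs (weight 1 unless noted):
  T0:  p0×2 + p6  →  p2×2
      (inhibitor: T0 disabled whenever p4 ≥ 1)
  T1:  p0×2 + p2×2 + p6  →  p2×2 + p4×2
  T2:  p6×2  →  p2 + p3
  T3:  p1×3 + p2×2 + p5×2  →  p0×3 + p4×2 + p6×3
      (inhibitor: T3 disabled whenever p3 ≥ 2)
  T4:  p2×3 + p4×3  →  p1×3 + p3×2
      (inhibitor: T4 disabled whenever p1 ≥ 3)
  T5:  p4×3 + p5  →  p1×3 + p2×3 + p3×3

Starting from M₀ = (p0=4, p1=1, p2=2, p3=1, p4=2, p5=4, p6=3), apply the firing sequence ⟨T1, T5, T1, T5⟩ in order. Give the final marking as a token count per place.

(p0=0, p1=7, p2=8, p3=7, p4=0, p5=2, p6=1)

step 1: fire T1:  (p0=4, p1=1, p2=2, p3=1, p4=2, p5=4, p6=3) → (p0=2, p1=1, p2=2, p3=1, p4=4, p5=4, p6=2)
step 2: fire T5:  (p0=2, p1=1, p2=2, p3=1, p4=4, p5=4, p6=2) → (p0=2, p1=4, p2=5, p3=4, p4=1, p5=3, p6=2)
step 3: fire T1:  (p0=2, p1=4, p2=5, p3=4, p4=1, p5=3, p6=2) → (p0=0, p1=4, p2=5, p3=4, p4=3, p5=3, p6=1)
step 4: fire T5:  (p0=0, p1=4, p2=5, p3=4, p4=3, p5=3, p6=1) → (p0=0, p1=7, p2=8, p3=7, p4=0, p5=2, p6=1)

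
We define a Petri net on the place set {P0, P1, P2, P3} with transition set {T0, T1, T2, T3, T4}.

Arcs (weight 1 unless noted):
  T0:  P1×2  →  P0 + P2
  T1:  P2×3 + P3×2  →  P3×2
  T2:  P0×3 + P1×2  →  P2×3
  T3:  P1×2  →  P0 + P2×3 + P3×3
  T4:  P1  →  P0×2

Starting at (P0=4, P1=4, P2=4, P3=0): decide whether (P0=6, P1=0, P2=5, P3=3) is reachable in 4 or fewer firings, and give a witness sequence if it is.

step 1: fire T0:  (P0=4, P1=4, P2=4, P3=0) → (P0=5, P1=2, P2=5, P3=0)
step 2: fire T3:  (P0=5, P1=2, P2=5, P3=0) → (P0=6, P1=0, P2=8, P3=3)
step 3: fire T1:  (P0=6, P1=0, P2=8, P3=3) → (P0=6, P1=0, P2=5, P3=3)

YES — reachable via ⟨T0, T3, T1⟩ (3 firings)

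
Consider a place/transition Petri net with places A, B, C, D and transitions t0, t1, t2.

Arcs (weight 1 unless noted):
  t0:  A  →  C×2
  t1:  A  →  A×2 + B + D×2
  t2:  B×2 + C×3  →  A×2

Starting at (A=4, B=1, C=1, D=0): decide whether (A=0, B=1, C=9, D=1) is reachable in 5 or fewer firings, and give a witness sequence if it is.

depth 0: 1 marking
depth 1: 3 markings reached so far
depth 2: 6 markings reached so far
depth 3: 11 markings reached so far
depth 4: 18 markings reached so far
depth 5: 26 markings reached so far
target is not among the 26 markings reachable within 5 steps

NO — not reachable within 5 firings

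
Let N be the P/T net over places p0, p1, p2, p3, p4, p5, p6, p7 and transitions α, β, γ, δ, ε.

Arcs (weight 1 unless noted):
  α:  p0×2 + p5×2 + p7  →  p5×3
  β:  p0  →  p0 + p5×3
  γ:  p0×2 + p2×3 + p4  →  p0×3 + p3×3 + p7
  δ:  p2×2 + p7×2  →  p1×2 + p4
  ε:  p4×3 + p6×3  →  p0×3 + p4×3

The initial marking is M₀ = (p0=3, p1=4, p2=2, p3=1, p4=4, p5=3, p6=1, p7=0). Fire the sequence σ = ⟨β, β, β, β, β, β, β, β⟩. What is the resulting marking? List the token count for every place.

step 1: fire β:  (p0=3, p1=4, p2=2, p3=1, p4=4, p5=3, p6=1, p7=0) → (p0=3, p1=4, p2=2, p3=1, p4=4, p5=6, p6=1, p7=0)
step 2: fire β:  (p0=3, p1=4, p2=2, p3=1, p4=4, p5=6, p6=1, p7=0) → (p0=3, p1=4, p2=2, p3=1, p4=4, p5=9, p6=1, p7=0)
step 3: fire β:  (p0=3, p1=4, p2=2, p3=1, p4=4, p5=9, p6=1, p7=0) → (p0=3, p1=4, p2=2, p3=1, p4=4, p5=12, p6=1, p7=0)
step 4: fire β:  (p0=3, p1=4, p2=2, p3=1, p4=4, p5=12, p6=1, p7=0) → (p0=3, p1=4, p2=2, p3=1, p4=4, p5=15, p6=1, p7=0)
step 5: fire β:  (p0=3, p1=4, p2=2, p3=1, p4=4, p5=15, p6=1, p7=0) → (p0=3, p1=4, p2=2, p3=1, p4=4, p5=18, p6=1, p7=0)
step 6: fire β:  (p0=3, p1=4, p2=2, p3=1, p4=4, p5=18, p6=1, p7=0) → (p0=3, p1=4, p2=2, p3=1, p4=4, p5=21, p6=1, p7=0)
step 7: fire β:  (p0=3, p1=4, p2=2, p3=1, p4=4, p5=21, p6=1, p7=0) → (p0=3, p1=4, p2=2, p3=1, p4=4, p5=24, p6=1, p7=0)
step 8: fire β:  (p0=3, p1=4, p2=2, p3=1, p4=4, p5=24, p6=1, p7=0) → (p0=3, p1=4, p2=2, p3=1, p4=4, p5=27, p6=1, p7=0)

(p0=3, p1=4, p2=2, p3=1, p4=4, p5=27, p6=1, p7=0)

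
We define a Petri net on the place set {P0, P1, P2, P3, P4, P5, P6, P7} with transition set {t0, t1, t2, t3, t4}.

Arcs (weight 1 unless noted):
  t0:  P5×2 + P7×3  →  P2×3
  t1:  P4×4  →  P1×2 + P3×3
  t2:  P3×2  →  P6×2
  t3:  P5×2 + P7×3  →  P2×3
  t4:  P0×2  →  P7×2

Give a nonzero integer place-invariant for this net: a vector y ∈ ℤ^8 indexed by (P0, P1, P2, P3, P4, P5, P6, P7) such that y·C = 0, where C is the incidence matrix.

y = (P0:0, P1:2, P2:0, P3:0, P4:1, P5:0, P6:0, P7:0)

Incidence matrix C (rows=places, cols=transitions):
       t0   t1   t2   t3   t4
   P0   0    0    0    0   -2
   P1   0    2    0    0    0
   P2   3    0    0    3    0
   P3   0    3   -2    0    0
   P4   0   -4    0    0    0
   P5  -2    0    0   -2    0
   P6   0    0    2    0    0
   P7  -3    0    0   -3    2

Candidate y = [0, 2, 0, 0, 1, 0, 0, 0]; check y·C column-wise:
  col t0: 2·0 + 0·3 + 1·0 + 0·-2 + 0·-3 = 0
  col t1: 2·2 + 0·3 + 1·-4 = 0
  col t2: 2·0 + 0·-2 + 1·0 + 0·2 = 0
  col t3: 2·0 + 0·3 + 1·0 + 0·-2 + 0·-3 = 0
  col t4: 0·-2 + 2·0 + 1·0 + 0·2 = 0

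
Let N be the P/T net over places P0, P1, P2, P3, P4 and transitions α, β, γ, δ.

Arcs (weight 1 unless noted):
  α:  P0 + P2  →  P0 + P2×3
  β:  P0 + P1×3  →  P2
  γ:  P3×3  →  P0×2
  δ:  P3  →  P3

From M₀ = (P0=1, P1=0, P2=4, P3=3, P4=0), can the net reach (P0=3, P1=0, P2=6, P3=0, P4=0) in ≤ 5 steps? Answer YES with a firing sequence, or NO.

step 1: fire α:  (P0=1, P1=0, P2=4, P3=3, P4=0) → (P0=1, P1=0, P2=6, P3=3, P4=0)
step 2: fire γ:  (P0=1, P1=0, P2=6, P3=3, P4=0) → (P0=3, P1=0, P2=6, P3=0, P4=0)

YES — reachable via ⟨α, γ⟩ (2 firings)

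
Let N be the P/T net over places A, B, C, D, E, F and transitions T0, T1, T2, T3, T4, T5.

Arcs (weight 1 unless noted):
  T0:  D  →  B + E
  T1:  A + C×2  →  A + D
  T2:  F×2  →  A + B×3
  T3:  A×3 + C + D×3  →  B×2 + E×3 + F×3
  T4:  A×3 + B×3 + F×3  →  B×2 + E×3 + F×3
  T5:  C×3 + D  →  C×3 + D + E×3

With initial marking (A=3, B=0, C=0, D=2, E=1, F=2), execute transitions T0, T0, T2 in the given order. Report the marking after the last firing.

step 1: fire T0:  (A=3, B=0, C=0, D=2, E=1, F=2) → (A=3, B=1, C=0, D=1, E=2, F=2)
step 2: fire T0:  (A=3, B=1, C=0, D=1, E=2, F=2) → (A=3, B=2, C=0, D=0, E=3, F=2)
step 3: fire T2:  (A=3, B=2, C=0, D=0, E=3, F=2) → (A=4, B=5, C=0, D=0, E=3, F=0)

(A=4, B=5, C=0, D=0, E=3, F=0)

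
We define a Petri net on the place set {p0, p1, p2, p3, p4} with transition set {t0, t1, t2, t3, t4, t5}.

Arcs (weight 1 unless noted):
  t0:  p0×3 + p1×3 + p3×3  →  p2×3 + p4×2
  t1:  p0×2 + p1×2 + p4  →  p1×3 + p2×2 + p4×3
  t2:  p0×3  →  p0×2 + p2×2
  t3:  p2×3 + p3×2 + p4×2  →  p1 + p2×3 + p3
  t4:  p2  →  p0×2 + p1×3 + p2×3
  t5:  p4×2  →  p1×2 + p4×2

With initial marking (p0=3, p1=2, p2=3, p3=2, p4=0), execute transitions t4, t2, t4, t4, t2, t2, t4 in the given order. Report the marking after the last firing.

(p0=8, p1=14, p2=17, p3=2, p4=0)

step 1: fire t4:  (p0=3, p1=2, p2=3, p3=2, p4=0) → (p0=5, p1=5, p2=5, p3=2, p4=0)
step 2: fire t2:  (p0=5, p1=5, p2=5, p3=2, p4=0) → (p0=4, p1=5, p2=7, p3=2, p4=0)
step 3: fire t4:  (p0=4, p1=5, p2=7, p3=2, p4=0) → (p0=6, p1=8, p2=9, p3=2, p4=0)
step 4: fire t4:  (p0=6, p1=8, p2=9, p3=2, p4=0) → (p0=8, p1=11, p2=11, p3=2, p4=0)
step 5: fire t2:  (p0=8, p1=11, p2=11, p3=2, p4=0) → (p0=7, p1=11, p2=13, p3=2, p4=0)
step 6: fire t2:  (p0=7, p1=11, p2=13, p3=2, p4=0) → (p0=6, p1=11, p2=15, p3=2, p4=0)
step 7: fire t4:  (p0=6, p1=11, p2=15, p3=2, p4=0) → (p0=8, p1=14, p2=17, p3=2, p4=0)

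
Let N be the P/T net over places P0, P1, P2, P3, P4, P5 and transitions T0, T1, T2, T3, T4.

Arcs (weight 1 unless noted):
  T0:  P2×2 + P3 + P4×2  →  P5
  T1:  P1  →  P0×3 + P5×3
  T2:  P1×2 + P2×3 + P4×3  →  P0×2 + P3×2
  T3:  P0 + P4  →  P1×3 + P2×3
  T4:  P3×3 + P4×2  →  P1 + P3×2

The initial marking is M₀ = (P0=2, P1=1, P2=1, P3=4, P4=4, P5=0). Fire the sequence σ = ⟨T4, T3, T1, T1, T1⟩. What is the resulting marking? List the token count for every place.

(P0=10, P1=2, P2=4, P3=3, P4=1, P5=9)

step 1: fire T4:  (P0=2, P1=1, P2=1, P3=4, P4=4, P5=0) → (P0=2, P1=2, P2=1, P3=3, P4=2, P5=0)
step 2: fire T3:  (P0=2, P1=2, P2=1, P3=3, P4=2, P5=0) → (P0=1, P1=5, P2=4, P3=3, P4=1, P5=0)
step 3: fire T1:  (P0=1, P1=5, P2=4, P3=3, P4=1, P5=0) → (P0=4, P1=4, P2=4, P3=3, P4=1, P5=3)
step 4: fire T1:  (P0=4, P1=4, P2=4, P3=3, P4=1, P5=3) → (P0=7, P1=3, P2=4, P3=3, P4=1, P5=6)
step 5: fire T1:  (P0=7, P1=3, P2=4, P3=3, P4=1, P5=6) → (P0=10, P1=2, P2=4, P3=3, P4=1, P5=9)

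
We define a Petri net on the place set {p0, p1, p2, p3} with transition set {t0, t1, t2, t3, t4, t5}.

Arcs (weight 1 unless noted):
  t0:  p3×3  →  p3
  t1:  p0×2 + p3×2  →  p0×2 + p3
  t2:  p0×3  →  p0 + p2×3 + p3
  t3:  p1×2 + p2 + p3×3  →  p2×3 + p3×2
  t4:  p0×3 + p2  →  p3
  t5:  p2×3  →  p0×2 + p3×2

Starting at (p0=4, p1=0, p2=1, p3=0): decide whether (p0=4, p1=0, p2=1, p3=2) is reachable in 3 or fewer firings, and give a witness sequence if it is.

step 1: fire t2:  (p0=4, p1=0, p2=1, p3=0) → (p0=2, p1=0, p2=4, p3=1)
step 2: fire t5:  (p0=2, p1=0, p2=4, p3=1) → (p0=4, p1=0, p2=1, p3=3)
step 3: fire t1:  (p0=4, p1=0, p2=1, p3=3) → (p0=4, p1=0, p2=1, p3=2)

YES — reachable via ⟨t2, t5, t1⟩ (3 firings)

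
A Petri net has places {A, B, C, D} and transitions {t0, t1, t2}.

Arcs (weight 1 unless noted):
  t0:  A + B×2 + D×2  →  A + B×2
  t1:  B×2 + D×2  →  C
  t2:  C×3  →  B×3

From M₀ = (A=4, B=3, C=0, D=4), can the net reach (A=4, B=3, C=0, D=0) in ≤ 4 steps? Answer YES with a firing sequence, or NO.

YES — reachable via ⟨t0, t0⟩ (2 firings)

step 1: fire t0:  (A=4, B=3, C=0, D=4) → (A=4, B=3, C=0, D=2)
step 2: fire t0:  (A=4, B=3, C=0, D=2) → (A=4, B=3, C=0, D=0)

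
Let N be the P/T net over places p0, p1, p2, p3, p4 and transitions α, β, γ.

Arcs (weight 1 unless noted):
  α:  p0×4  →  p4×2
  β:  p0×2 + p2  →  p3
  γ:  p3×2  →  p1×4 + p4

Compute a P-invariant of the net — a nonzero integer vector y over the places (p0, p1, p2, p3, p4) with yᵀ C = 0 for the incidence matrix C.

y = (p0:0, p1:1, p2:2, p3:2, p4:0)

Incidence matrix C (rows=places, cols=transitions):
        α    β    γ
   p0  -4   -2    0
   p1   0    0    4
   p2   0   -1    0
   p3   0    1   -2
   p4   2    0    1

Candidate y = [0, 1, 2, 2, 0]; check y·C column-wise:
  col α: 0·-4 + 1·0 + 2·0 + 2·0 + 0·2 = 0
  col β: 0·-2 + 1·0 + 2·-1 + 2·1 = 0
  col γ: 1·4 + 2·0 + 2·-2 + 0·1 = 0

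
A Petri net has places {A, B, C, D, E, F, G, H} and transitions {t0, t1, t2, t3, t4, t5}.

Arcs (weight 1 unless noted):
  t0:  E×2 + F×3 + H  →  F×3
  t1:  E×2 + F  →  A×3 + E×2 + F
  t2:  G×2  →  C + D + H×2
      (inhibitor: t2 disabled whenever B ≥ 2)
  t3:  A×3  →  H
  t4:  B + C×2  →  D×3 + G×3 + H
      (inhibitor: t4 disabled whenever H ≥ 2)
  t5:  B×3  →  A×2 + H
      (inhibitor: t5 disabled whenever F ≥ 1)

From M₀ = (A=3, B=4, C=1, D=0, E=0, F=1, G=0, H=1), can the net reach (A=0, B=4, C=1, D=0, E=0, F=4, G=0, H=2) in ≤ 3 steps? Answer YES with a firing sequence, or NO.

depth 0: 1 marking
depth 1: 2 markings reached so far
depth 2: 2 markings reached so far
(frontier empty at depth 2; search complete)
target is not among the 2 markings reachable within 3 steps

NO — not reachable within 3 firings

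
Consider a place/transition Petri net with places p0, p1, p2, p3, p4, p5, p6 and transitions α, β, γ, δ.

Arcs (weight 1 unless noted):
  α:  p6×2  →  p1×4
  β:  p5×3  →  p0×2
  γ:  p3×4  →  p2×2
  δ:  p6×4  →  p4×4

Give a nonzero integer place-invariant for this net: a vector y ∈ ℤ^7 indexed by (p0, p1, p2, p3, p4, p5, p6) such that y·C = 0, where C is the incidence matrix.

y = (p0:0, p1:0, p2:2, p3:1, p4:0, p5:0, p6:0)

Incidence matrix C (rows=places, cols=transitions):
        α    β    γ    δ
   p0   0    2    0    0
   p1   4    0    0    0
   p2   0    0    2    0
   p3   0    0   -4    0
   p4   0    0    0    4
   p5   0   -3    0    0
   p6  -2    0    0   -4

Candidate y = [0, 0, 2, 1, 0, 0, 0]; check y·C column-wise:
  col α: 0·4 + 2·0 + 1·0 + 0·-2 = 0
  col β: 0·2 + 2·0 + 1·0 + 0·-3 = 0
  col γ: 2·2 + 1·-4 = 0
  col δ: 2·0 + 1·0 + 0·4 + 0·-4 = 0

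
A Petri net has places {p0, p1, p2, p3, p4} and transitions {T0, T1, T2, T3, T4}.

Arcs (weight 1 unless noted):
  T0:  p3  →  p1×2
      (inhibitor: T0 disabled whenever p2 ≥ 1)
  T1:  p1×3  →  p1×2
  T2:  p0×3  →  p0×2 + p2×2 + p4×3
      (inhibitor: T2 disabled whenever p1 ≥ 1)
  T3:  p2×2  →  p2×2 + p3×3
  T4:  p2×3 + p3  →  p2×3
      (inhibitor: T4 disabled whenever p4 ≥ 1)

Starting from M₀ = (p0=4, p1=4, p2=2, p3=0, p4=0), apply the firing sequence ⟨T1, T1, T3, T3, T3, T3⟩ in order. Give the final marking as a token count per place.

step 1: fire T1:  (p0=4, p1=4, p2=2, p3=0, p4=0) → (p0=4, p1=3, p2=2, p3=0, p4=0)
step 2: fire T1:  (p0=4, p1=3, p2=2, p3=0, p4=0) → (p0=4, p1=2, p2=2, p3=0, p4=0)
step 3: fire T3:  (p0=4, p1=2, p2=2, p3=0, p4=0) → (p0=4, p1=2, p2=2, p3=3, p4=0)
step 4: fire T3:  (p0=4, p1=2, p2=2, p3=3, p4=0) → (p0=4, p1=2, p2=2, p3=6, p4=0)
step 5: fire T3:  (p0=4, p1=2, p2=2, p3=6, p4=0) → (p0=4, p1=2, p2=2, p3=9, p4=0)
step 6: fire T3:  (p0=4, p1=2, p2=2, p3=9, p4=0) → (p0=4, p1=2, p2=2, p3=12, p4=0)

(p0=4, p1=2, p2=2, p3=12, p4=0)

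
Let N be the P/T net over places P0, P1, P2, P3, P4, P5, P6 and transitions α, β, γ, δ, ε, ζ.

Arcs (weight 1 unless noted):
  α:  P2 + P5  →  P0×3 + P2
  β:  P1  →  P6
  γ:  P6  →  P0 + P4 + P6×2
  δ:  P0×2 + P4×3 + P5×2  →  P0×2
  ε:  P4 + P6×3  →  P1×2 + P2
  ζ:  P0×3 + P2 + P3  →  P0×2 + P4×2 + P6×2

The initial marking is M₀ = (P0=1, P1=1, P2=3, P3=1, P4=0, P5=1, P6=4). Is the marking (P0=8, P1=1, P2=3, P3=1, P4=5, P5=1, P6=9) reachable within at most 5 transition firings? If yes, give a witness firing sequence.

depth 0: 1 marking
depth 1: 4 markings reached so far
depth 2: 10 markings reached so far
depth 3: 21 markings reached so far
depth 4: 39 markings reached so far
depth 5: 65 markings reached so far
target is not among the 65 markings reachable within 5 steps

NO — not reachable within 5 firings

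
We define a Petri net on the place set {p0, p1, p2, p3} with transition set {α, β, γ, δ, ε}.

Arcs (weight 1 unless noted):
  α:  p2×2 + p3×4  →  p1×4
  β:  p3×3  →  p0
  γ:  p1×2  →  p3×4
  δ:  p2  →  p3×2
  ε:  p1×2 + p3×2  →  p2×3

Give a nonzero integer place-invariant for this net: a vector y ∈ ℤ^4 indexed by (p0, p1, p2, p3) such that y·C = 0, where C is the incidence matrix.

Incidence matrix C (rows=places, cols=transitions):
        α    β    γ    δ    ε
   p0   0    1    0    0    0
   p1   4    0   -2    0   -2
   p2  -2    0    0   -1    3
   p3  -4   -3    4    2   -2

Candidate y = [3, 2, 2, 1]; check y·C column-wise:
  col α: 3·0 + 2·4 + 2·-2 + 1·-4 = 0
  col β: 3·1 + 2·0 + 2·0 + 1·-3 = 0
  col γ: 3·0 + 2·-2 + 2·0 + 1·4 = 0
  col δ: 3·0 + 2·0 + 2·-1 + 1·2 = 0
  col ε: 3·0 + 2·-2 + 2·3 + 1·-2 = 0

y = (p0:3, p1:2, p2:2, p3:1)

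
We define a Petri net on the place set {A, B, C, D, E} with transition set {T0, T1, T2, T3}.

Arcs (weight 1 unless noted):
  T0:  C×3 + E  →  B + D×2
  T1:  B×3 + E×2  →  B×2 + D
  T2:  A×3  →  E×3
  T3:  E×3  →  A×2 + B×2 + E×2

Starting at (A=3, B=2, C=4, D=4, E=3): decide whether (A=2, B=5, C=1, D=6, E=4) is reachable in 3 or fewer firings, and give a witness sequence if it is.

step 1: fire T0:  (A=3, B=2, C=4, D=4, E=3) → (A=3, B=3, C=1, D=6, E=2)
step 2: fire T2:  (A=3, B=3, C=1, D=6, E=2) → (A=0, B=3, C=1, D=6, E=5)
step 3: fire T3:  (A=0, B=3, C=1, D=6, E=5) → (A=2, B=5, C=1, D=6, E=4)

YES — reachable via ⟨T0, T2, T3⟩ (3 firings)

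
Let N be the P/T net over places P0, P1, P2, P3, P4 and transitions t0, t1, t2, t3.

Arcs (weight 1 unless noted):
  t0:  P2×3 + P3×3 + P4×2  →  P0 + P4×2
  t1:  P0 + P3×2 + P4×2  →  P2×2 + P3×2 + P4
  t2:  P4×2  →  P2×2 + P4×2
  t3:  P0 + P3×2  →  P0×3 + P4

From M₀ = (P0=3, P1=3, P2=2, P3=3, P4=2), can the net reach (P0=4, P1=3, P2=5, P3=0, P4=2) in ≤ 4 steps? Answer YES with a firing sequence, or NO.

step 1: fire t2:  (P0=3, P1=3, P2=2, P3=3, P4=2) → (P0=3, P1=3, P2=4, P3=3, P4=2)
step 2: fire t0:  (P0=3, P1=3, P2=4, P3=3, P4=2) → (P0=4, P1=3, P2=1, P3=0, P4=2)
step 3: fire t2:  (P0=4, P1=3, P2=1, P3=0, P4=2) → (P0=4, P1=3, P2=3, P3=0, P4=2)
step 4: fire t2:  (P0=4, P1=3, P2=3, P3=0, P4=2) → (P0=4, P1=3, P2=5, P3=0, P4=2)

YES — reachable via ⟨t2, t0, t2, t2⟩ (4 firings)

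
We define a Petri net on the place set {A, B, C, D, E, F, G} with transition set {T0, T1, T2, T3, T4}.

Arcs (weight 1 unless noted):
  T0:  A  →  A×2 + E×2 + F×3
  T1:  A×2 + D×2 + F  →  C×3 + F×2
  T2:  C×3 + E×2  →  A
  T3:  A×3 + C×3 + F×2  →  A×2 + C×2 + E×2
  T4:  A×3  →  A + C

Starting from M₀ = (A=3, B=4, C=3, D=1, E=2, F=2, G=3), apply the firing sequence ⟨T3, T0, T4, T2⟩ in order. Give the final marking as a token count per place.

step 1: fire T3:  (A=3, B=4, C=3, D=1, E=2, F=2, G=3) → (A=2, B=4, C=2, D=1, E=4, F=0, G=3)
step 2: fire T0:  (A=2, B=4, C=2, D=1, E=4, F=0, G=3) → (A=3, B=4, C=2, D=1, E=6, F=3, G=3)
step 3: fire T4:  (A=3, B=4, C=2, D=1, E=6, F=3, G=3) → (A=1, B=4, C=3, D=1, E=6, F=3, G=3)
step 4: fire T2:  (A=1, B=4, C=3, D=1, E=6, F=3, G=3) → (A=2, B=4, C=0, D=1, E=4, F=3, G=3)

(A=2, B=4, C=0, D=1, E=4, F=3, G=3)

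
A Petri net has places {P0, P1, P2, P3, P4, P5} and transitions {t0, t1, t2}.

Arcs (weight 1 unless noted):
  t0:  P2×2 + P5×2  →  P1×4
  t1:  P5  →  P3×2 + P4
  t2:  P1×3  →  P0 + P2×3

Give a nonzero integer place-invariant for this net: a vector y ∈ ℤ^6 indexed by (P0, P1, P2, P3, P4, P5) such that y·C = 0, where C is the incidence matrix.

Incidence matrix C (rows=places, cols=transitions):
       t0   t1   t2
   P0   0    0    1
   P1   4    0   -3
   P2  -2    0    3
   P3   0    2    0
   P4   0    1    0
   P5  -2   -1    0

Candidate y = [3, -1, -2, 0, 0, 0]; check y·C column-wise:
  col t0: 3·0 + -1·4 + -2·-2 + 0·-2 = 0
  col t1: 3·0 + -1·0 + -2·0 + 0·2 + 0·1 + 0·-1 = 0
  col t2: 3·1 + -1·-3 + -2·3 = 0

y = (P0:3, P1:-1, P2:-2, P3:0, P4:0, P5:0)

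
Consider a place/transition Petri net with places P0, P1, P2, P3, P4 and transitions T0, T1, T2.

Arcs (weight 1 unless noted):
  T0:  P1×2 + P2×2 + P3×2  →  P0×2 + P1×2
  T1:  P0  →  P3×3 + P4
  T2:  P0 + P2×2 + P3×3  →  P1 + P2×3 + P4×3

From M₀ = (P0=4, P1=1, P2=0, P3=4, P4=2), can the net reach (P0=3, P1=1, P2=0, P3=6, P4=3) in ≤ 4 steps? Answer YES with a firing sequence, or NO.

NO — not reachable within 4 firings

depth 0: 1 marking
depth 1: 2 markings reached so far
depth 2: 3 markings reached so far
depth 3: 4 markings reached so far
depth 4: 5 markings reached so far
target is not among the 5 markings reachable within 4 steps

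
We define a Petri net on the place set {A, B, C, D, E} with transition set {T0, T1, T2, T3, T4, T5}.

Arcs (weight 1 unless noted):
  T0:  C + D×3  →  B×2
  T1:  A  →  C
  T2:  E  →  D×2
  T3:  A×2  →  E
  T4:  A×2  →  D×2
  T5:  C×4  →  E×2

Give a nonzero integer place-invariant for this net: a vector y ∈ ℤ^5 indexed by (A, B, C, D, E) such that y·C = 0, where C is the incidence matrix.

y = (A:1, B:2, C:1, D:1, E:2)

Incidence matrix C (rows=places, cols=transitions):
       T0   T1   T2   T3   T4   T5
    A   0   -1    0   -2   -2    0
    B   2    0    0    0    0    0
    C  -1    1    0    0    0   -4
    D  -3    0    2    0    2    0
    E   0    0   -1    1    0    2

Candidate y = [1, 2, 1, 1, 2]; check y·C column-wise:
  col T0: 1·0 + 2·2 + 1·-1 + 1·-3 + 2·0 = 0
  col T1: 1·-1 + 2·0 + 1·1 + 1·0 + 2·0 = 0
  col T2: 1·0 + 2·0 + 1·0 + 1·2 + 2·-1 = 0
  col T3: 1·-2 + 2·0 + 1·0 + 1·0 + 2·1 = 0
  col T4: 1·-2 + 2·0 + 1·0 + 1·2 + 2·0 = 0
  col T5: 1·0 + 2·0 + 1·-4 + 1·0 + 2·2 = 0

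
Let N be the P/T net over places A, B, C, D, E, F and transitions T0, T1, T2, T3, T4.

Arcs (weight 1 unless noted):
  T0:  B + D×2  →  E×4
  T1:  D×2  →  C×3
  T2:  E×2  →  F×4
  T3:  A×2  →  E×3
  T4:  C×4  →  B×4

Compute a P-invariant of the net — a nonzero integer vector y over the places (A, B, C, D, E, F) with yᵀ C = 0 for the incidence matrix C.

Incidence matrix C (rows=places, cols=transitions):
       T0   T1   T2   T3   T4
    A   0    0    0   -2    0
    B  -1    0    0    0    4
    C   0    3    0    0   -4
    D  -2   -2    0    0    0
    E   4    0   -2    3    0
    F   0    0    4    0    0

Candidate y = [3, 2, 2, 3, 2, 1]; check y·C column-wise:
  col T0: 3·0 + 2·-1 + 2·0 + 3·-2 + 2·4 + 1·0 = 0
  col T1: 3·0 + 2·0 + 2·3 + 3·-2 + 2·0 + 1·0 = 0
  col T2: 3·0 + 2·0 + 2·0 + 3·0 + 2·-2 + 1·4 = 0
  col T3: 3·-2 + 2·0 + 2·0 + 3·0 + 2·3 + 1·0 = 0
  col T4: 3·0 + 2·4 + 2·-4 + 3·0 + 2·0 + 1·0 = 0

y = (A:3, B:2, C:2, D:3, E:2, F:1)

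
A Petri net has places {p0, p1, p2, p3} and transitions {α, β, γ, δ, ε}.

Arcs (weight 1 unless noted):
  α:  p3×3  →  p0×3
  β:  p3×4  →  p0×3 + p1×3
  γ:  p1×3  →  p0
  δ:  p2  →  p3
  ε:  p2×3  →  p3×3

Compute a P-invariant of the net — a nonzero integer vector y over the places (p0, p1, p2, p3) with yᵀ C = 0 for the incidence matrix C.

Incidence matrix C (rows=places, cols=transitions):
        α    β    γ    δ    ε
   p0   3    3    1    0    0
   p1   0    3   -3    0    0
   p2   0    0    0   -1   -3
   p3  -3   -4    0    1    3

Candidate y = [3, 1, 3, 3]; check y·C column-wise:
  col α: 3·3 + 1·0 + 3·0 + 3·-3 = 0
  col β: 3·3 + 1·3 + 3·0 + 3·-4 = 0
  col γ: 3·1 + 1·-3 + 3·0 + 3·0 = 0
  col δ: 3·0 + 1·0 + 3·-1 + 3·1 = 0
  col ε: 3·0 + 1·0 + 3·-3 + 3·3 = 0

y = (p0:3, p1:1, p2:3, p3:3)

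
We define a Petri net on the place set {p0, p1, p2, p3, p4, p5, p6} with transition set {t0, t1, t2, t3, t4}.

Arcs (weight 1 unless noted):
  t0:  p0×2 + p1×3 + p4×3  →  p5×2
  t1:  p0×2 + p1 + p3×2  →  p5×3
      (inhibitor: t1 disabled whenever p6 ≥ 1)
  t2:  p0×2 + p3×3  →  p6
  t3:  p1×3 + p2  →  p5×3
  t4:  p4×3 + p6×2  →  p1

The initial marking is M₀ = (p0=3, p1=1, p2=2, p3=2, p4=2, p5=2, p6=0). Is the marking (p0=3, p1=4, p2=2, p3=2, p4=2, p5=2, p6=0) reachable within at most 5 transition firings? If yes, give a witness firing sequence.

depth 0: 1 marking
depth 1: 2 markings reached so far
depth 2: 2 markings reached so far
(frontier empty at depth 2; search complete)
target is not among the 2 markings reachable within 5 steps

NO — not reachable within 5 firings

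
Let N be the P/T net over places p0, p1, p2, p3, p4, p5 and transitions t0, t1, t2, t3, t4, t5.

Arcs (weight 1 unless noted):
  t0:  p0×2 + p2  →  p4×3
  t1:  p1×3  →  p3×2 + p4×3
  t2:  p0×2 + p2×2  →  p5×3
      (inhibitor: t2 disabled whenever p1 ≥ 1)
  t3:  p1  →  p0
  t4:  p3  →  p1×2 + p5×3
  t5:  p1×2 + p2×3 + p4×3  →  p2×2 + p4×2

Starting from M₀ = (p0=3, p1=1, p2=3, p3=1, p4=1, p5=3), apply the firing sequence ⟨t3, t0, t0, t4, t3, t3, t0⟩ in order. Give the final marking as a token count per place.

(p0=0, p1=0, p2=0, p3=0, p4=10, p5=6)

step 1: fire t3:  (p0=3, p1=1, p2=3, p3=1, p4=1, p5=3) → (p0=4, p1=0, p2=3, p3=1, p4=1, p5=3)
step 2: fire t0:  (p0=4, p1=0, p2=3, p3=1, p4=1, p5=3) → (p0=2, p1=0, p2=2, p3=1, p4=4, p5=3)
step 3: fire t0:  (p0=2, p1=0, p2=2, p3=1, p4=4, p5=3) → (p0=0, p1=0, p2=1, p3=1, p4=7, p5=3)
step 4: fire t4:  (p0=0, p1=0, p2=1, p3=1, p4=7, p5=3) → (p0=0, p1=2, p2=1, p3=0, p4=7, p5=6)
step 5: fire t3:  (p0=0, p1=2, p2=1, p3=0, p4=7, p5=6) → (p0=1, p1=1, p2=1, p3=0, p4=7, p5=6)
step 6: fire t3:  (p0=1, p1=1, p2=1, p3=0, p4=7, p5=6) → (p0=2, p1=0, p2=1, p3=0, p4=7, p5=6)
step 7: fire t0:  (p0=2, p1=0, p2=1, p3=0, p4=7, p5=6) → (p0=0, p1=0, p2=0, p3=0, p4=10, p5=6)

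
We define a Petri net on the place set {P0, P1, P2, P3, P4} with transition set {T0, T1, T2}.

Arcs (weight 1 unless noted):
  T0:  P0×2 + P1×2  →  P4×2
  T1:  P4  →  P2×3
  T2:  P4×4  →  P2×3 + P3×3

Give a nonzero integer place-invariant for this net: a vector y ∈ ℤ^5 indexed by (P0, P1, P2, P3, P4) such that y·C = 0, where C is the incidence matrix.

Incidence matrix C (rows=places, cols=transitions):
       T0   T1   T2
   P0  -2    0    0
   P1  -2    0    0
   P2   0    3    3
   P3   0    0    3
   P4   2   -1   -4

Candidate y = [1, -1, 0, 0, 0]; check y·C column-wise:
  col T0: 1·-2 + -1·-2 + 0·2 = 0
  col T1: 1·0 + -1·0 + 0·3 + 0·-1 = 0
  col T2: 1·0 + -1·0 + 0·3 + 0·3 + 0·-4 = 0

y = (P0:1, P1:-1, P2:0, P3:0, P4:0)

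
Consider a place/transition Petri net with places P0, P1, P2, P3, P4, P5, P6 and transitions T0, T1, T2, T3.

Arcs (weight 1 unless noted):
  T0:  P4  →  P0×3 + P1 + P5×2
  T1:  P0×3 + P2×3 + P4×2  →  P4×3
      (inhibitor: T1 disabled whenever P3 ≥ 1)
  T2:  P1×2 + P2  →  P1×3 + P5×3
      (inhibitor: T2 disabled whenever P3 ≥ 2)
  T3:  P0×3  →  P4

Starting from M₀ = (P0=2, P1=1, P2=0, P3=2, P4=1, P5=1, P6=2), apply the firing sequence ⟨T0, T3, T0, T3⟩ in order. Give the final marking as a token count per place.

(P0=2, P1=3, P2=0, P3=2, P4=1, P5=5, P6=2)

step 1: fire T0:  (P0=2, P1=1, P2=0, P3=2, P4=1, P5=1, P6=2) → (P0=5, P1=2, P2=0, P3=2, P4=0, P5=3, P6=2)
step 2: fire T3:  (P0=5, P1=2, P2=0, P3=2, P4=0, P5=3, P6=2) → (P0=2, P1=2, P2=0, P3=2, P4=1, P5=3, P6=2)
step 3: fire T0:  (P0=2, P1=2, P2=0, P3=2, P4=1, P5=3, P6=2) → (P0=5, P1=3, P2=0, P3=2, P4=0, P5=5, P6=2)
step 4: fire T3:  (P0=5, P1=3, P2=0, P3=2, P4=0, P5=5, P6=2) → (P0=2, P1=3, P2=0, P3=2, P4=1, P5=5, P6=2)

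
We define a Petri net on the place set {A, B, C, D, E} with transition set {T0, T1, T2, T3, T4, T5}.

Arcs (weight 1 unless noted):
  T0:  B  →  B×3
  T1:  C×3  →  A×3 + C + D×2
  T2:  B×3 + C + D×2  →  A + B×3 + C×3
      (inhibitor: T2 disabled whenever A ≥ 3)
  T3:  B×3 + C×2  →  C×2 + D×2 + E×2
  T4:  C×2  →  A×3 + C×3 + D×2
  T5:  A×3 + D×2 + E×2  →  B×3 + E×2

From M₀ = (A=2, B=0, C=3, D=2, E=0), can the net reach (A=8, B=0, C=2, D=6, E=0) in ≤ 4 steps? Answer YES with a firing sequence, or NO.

YES — reachable via ⟨T4, T1⟩ (2 firings)

step 1: fire T4:  (A=2, B=0, C=3, D=2, E=0) → (A=5, B=0, C=4, D=4, E=0)
step 2: fire T1:  (A=5, B=0, C=4, D=4, E=0) → (A=8, B=0, C=2, D=6, E=0)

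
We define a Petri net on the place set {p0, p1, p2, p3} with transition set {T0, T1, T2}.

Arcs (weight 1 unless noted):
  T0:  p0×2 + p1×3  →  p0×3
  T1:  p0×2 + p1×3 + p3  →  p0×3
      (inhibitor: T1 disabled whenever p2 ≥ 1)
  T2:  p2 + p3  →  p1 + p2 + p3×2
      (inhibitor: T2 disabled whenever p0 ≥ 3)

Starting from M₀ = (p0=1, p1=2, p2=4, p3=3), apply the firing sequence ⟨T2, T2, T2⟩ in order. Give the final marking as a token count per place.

step 1: fire T2:  (p0=1, p1=2, p2=4, p3=3) → (p0=1, p1=3, p2=4, p3=4)
step 2: fire T2:  (p0=1, p1=3, p2=4, p3=4) → (p0=1, p1=4, p2=4, p3=5)
step 3: fire T2:  (p0=1, p1=4, p2=4, p3=5) → (p0=1, p1=5, p2=4, p3=6)

(p0=1, p1=5, p2=4, p3=6)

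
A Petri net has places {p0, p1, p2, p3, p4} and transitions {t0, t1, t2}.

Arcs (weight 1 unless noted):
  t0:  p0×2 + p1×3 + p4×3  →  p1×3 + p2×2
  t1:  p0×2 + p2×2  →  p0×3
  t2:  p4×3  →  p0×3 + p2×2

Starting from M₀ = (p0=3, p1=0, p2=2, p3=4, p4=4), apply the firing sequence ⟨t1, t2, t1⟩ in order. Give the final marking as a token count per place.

(p0=8, p1=0, p2=0, p3=4, p4=1)

step 1: fire t1:  (p0=3, p1=0, p2=2, p3=4, p4=4) → (p0=4, p1=0, p2=0, p3=4, p4=4)
step 2: fire t2:  (p0=4, p1=0, p2=0, p3=4, p4=4) → (p0=7, p1=0, p2=2, p3=4, p4=1)
step 3: fire t1:  (p0=7, p1=0, p2=2, p3=4, p4=1) → (p0=8, p1=0, p2=0, p3=4, p4=1)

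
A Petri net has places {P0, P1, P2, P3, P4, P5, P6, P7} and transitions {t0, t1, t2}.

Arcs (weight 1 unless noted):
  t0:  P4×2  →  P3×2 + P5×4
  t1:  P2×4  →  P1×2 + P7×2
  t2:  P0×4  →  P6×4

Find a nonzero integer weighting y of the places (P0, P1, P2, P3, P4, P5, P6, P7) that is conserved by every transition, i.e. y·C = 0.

y = (P0:0, P1:2, P2:1, P3:0, P4:0, P5:0, P6:0, P7:0)

Incidence matrix C (rows=places, cols=transitions):
       t0   t1   t2
   P0   0    0   -4
   P1   0    2    0
   P2   0   -4    0
   P3   2    0    0
   P4  -2    0    0
   P5   4    0    0
   P6   0    0    4
   P7   0    2    0

Candidate y = [0, 2, 1, 0, 0, 0, 0, 0]; check y·C column-wise:
  col t0: 2·0 + 1·0 + 0·2 + 0·-2 + 0·4 = 0
  col t1: 2·2 + 1·-4 + 0·2 = 0
  col t2: 0·-4 + 2·0 + 1·0 + 0·4 = 0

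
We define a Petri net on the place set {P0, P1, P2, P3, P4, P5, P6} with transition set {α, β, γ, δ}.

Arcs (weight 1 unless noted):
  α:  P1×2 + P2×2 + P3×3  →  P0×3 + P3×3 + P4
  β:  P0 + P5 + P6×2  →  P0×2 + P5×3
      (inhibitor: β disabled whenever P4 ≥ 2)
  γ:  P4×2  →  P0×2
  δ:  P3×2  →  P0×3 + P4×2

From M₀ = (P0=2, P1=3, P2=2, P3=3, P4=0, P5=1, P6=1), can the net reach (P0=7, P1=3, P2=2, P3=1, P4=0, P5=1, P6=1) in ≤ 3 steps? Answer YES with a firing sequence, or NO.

YES — reachable via ⟨δ, γ⟩ (2 firings)

step 1: fire δ:  (P0=2, P1=3, P2=2, P3=3, P4=0, P5=1, P6=1) → (P0=5, P1=3, P2=2, P3=1, P4=2, P5=1, P6=1)
step 2: fire γ:  (P0=5, P1=3, P2=2, P3=1, P4=2, P5=1, P6=1) → (P0=7, P1=3, P2=2, P3=1, P4=0, P5=1, P6=1)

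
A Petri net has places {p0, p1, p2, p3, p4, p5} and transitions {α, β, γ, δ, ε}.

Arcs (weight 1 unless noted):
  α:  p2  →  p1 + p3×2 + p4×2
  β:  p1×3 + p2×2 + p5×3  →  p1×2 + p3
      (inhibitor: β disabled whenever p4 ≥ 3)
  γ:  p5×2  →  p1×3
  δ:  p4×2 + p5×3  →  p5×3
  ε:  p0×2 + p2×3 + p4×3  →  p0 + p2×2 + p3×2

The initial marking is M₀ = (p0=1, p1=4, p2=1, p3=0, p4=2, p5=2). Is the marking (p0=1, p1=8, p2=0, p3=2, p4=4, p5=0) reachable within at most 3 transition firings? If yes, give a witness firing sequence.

step 1: fire α:  (p0=1, p1=4, p2=1, p3=0, p4=2, p5=2) → (p0=1, p1=5, p2=0, p3=2, p4=4, p5=2)
step 2: fire γ:  (p0=1, p1=5, p2=0, p3=2, p4=4, p5=2) → (p0=1, p1=8, p2=0, p3=2, p4=4, p5=0)

YES — reachable via ⟨α, γ⟩ (2 firings)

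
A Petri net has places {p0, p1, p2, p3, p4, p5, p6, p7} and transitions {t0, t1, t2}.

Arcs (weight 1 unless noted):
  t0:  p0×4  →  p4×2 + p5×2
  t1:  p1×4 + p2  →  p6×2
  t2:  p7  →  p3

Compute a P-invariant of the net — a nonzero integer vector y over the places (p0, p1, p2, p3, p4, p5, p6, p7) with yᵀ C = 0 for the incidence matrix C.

y = (p0:0, p1:1, p2:-4, p3:0, p4:0, p5:0, p6:0, p7:0)

Incidence matrix C (rows=places, cols=transitions):
       t0   t1   t2
   p0  -4    0    0
   p1   0   -4    0
   p2   0   -1    0
   p3   0    0    1
   p4   2    0    0
   p5   2    0    0
   p6   0    2    0
   p7   0    0   -1

Candidate y = [0, 1, -4, 0, 0, 0, 0, 0]; check y·C column-wise:
  col t0: 0·-4 + 1·0 + -4·0 + 0·2 + 0·2 = 0
  col t1: 1·-4 + -4·-1 + 0·2 = 0
  col t2: 1·0 + -4·0 + 0·1 + 0·-1 = 0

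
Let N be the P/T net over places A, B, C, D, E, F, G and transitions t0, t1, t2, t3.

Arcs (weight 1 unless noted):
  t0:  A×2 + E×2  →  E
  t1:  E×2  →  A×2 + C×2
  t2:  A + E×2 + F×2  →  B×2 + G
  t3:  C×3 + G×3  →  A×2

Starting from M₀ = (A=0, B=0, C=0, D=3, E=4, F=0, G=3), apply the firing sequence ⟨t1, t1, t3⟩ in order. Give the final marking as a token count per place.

(A=6, B=0, C=1, D=3, E=0, F=0, G=0)

step 1: fire t1:  (A=0, B=0, C=0, D=3, E=4, F=0, G=3) → (A=2, B=0, C=2, D=3, E=2, F=0, G=3)
step 2: fire t1:  (A=2, B=0, C=2, D=3, E=2, F=0, G=3) → (A=4, B=0, C=4, D=3, E=0, F=0, G=3)
step 3: fire t3:  (A=4, B=0, C=4, D=3, E=0, F=0, G=3) → (A=6, B=0, C=1, D=3, E=0, F=0, G=0)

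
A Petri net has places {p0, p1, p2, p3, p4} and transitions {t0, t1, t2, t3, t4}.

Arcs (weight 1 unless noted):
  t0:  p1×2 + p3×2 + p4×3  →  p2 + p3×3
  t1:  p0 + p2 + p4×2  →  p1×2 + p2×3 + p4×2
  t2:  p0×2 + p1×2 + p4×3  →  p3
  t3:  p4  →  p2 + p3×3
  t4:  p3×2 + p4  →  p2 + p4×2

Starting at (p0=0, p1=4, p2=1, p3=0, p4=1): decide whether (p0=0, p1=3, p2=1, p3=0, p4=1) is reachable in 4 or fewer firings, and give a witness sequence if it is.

NO — not reachable within 4 firings

depth 0: 1 marking
depth 1: 2 markings reached so far
depth 2: 2 markings reached so far
(frontier empty at depth 2; search complete)
target is not among the 2 markings reachable within 4 steps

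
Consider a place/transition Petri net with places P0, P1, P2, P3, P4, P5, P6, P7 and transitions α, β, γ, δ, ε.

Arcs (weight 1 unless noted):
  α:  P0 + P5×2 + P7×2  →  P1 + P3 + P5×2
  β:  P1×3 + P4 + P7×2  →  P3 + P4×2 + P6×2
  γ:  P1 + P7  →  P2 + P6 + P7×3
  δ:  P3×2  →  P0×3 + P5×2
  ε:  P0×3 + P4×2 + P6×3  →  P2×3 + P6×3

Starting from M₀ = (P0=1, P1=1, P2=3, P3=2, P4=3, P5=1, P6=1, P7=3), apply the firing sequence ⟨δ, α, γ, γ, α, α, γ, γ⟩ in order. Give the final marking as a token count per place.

step 1: fire δ:  (P0=1, P1=1, P2=3, P3=2, P4=3, P5=1, P6=1, P7=3) → (P0=4, P1=1, P2=3, P3=0, P4=3, P5=3, P6=1, P7=3)
step 2: fire α:  (P0=4, P1=1, P2=3, P3=0, P4=3, P5=3, P6=1, P7=3) → (P0=3, P1=2, P2=3, P3=1, P4=3, P5=3, P6=1, P7=1)
step 3: fire γ:  (P0=3, P1=2, P2=3, P3=1, P4=3, P5=3, P6=1, P7=1) → (P0=3, P1=1, P2=4, P3=1, P4=3, P5=3, P6=2, P7=3)
step 4: fire γ:  (P0=3, P1=1, P2=4, P3=1, P4=3, P5=3, P6=2, P7=3) → (P0=3, P1=0, P2=5, P3=1, P4=3, P5=3, P6=3, P7=5)
step 5: fire α:  (P0=3, P1=0, P2=5, P3=1, P4=3, P5=3, P6=3, P7=5) → (P0=2, P1=1, P2=5, P3=2, P4=3, P5=3, P6=3, P7=3)
step 6: fire α:  (P0=2, P1=1, P2=5, P3=2, P4=3, P5=3, P6=3, P7=3) → (P0=1, P1=2, P2=5, P3=3, P4=3, P5=3, P6=3, P7=1)
step 7: fire γ:  (P0=1, P1=2, P2=5, P3=3, P4=3, P5=3, P6=3, P7=1) → (P0=1, P1=1, P2=6, P3=3, P4=3, P5=3, P6=4, P7=3)
step 8: fire γ:  (P0=1, P1=1, P2=6, P3=3, P4=3, P5=3, P6=4, P7=3) → (P0=1, P1=0, P2=7, P3=3, P4=3, P5=3, P6=5, P7=5)

(P0=1, P1=0, P2=7, P3=3, P4=3, P5=3, P6=5, P7=5)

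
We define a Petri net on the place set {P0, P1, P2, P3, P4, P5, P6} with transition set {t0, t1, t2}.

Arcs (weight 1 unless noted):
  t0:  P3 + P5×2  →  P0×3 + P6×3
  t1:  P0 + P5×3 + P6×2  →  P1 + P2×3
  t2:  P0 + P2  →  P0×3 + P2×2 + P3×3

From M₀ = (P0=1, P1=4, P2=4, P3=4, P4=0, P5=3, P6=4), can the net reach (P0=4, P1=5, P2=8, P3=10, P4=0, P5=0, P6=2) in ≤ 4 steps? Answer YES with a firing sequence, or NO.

NO — not reachable within 4 firings

depth 0: 1 marking
depth 1: 4 markings reached so far
depth 2: 7 markings reached so far
depth 3: 10 markings reached so far
depth 4: 13 markings reached so far
target is not among the 13 markings reachable within 4 steps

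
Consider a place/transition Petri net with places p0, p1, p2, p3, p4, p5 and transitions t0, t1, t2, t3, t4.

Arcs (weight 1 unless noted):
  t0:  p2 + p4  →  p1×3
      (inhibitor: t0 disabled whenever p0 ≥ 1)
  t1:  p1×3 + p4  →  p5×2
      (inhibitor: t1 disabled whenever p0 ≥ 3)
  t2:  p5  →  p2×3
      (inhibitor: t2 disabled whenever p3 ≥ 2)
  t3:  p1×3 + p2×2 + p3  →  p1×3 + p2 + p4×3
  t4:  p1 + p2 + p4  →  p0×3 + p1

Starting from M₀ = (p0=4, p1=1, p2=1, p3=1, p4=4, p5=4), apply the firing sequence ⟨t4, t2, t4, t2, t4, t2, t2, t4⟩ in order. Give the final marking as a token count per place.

step 1: fire t4:  (p0=4, p1=1, p2=1, p3=1, p4=4, p5=4) → (p0=7, p1=1, p2=0, p3=1, p4=3, p5=4)
step 2: fire t2:  (p0=7, p1=1, p2=0, p3=1, p4=3, p5=4) → (p0=7, p1=1, p2=3, p3=1, p4=3, p5=3)
step 3: fire t4:  (p0=7, p1=1, p2=3, p3=1, p4=3, p5=3) → (p0=10, p1=1, p2=2, p3=1, p4=2, p5=3)
step 4: fire t2:  (p0=10, p1=1, p2=2, p3=1, p4=2, p5=3) → (p0=10, p1=1, p2=5, p3=1, p4=2, p5=2)
step 5: fire t4:  (p0=10, p1=1, p2=5, p3=1, p4=2, p5=2) → (p0=13, p1=1, p2=4, p3=1, p4=1, p5=2)
step 6: fire t2:  (p0=13, p1=1, p2=4, p3=1, p4=1, p5=2) → (p0=13, p1=1, p2=7, p3=1, p4=1, p5=1)
step 7: fire t2:  (p0=13, p1=1, p2=7, p3=1, p4=1, p5=1) → (p0=13, p1=1, p2=10, p3=1, p4=1, p5=0)
step 8: fire t4:  (p0=13, p1=1, p2=10, p3=1, p4=1, p5=0) → (p0=16, p1=1, p2=9, p3=1, p4=0, p5=0)

(p0=16, p1=1, p2=9, p3=1, p4=0, p5=0)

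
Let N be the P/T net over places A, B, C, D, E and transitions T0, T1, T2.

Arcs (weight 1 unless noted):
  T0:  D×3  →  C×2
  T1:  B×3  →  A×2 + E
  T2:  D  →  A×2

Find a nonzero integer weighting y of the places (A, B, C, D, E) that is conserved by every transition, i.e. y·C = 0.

y = (A:3, B:2, C:9, D:6, E:0)

Incidence matrix C (rows=places, cols=transitions):
       T0   T1   T2
    A   0    2    2
    B   0   -3    0
    C   2    0    0
    D  -3    0   -1
    E   0    1    0

Candidate y = [3, 2, 9, 6, 0]; check y·C column-wise:
  col T0: 3·0 + 2·0 + 9·2 + 6·-3 = 0
  col T1: 3·2 + 2·-3 + 9·0 + 6·0 + 0·1 = 0
  col T2: 3·2 + 2·0 + 9·0 + 6·-1 = 0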